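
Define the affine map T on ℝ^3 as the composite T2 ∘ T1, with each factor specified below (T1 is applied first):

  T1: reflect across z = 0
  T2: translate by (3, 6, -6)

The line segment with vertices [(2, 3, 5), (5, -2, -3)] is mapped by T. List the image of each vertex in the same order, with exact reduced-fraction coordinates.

image vertices: (5, 9, -11), (8, 4, -3)

T1 reflect across z = 0: (2, 3, 5) → (2, 3, -5); (5, -2, -3) → (5, -2, 3)
T2 translate by (3, 6, -6): (2, 3, -5) → (5, 9, -11); (5, -2, 3) → (8, 4, -3)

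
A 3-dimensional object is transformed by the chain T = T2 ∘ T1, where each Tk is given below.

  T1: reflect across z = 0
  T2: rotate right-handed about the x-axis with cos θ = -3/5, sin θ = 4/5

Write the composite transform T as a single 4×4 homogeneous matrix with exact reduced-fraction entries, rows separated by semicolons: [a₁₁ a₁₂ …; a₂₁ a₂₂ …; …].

T = [1 0 0 0; 0 -3/5 4/5 0; 0 4/5 3/5 0; 0 0 0 1]

T1 = [1 0 0 0; 0 1 0 0; 0 0 -1 0; 0 0 0 1]
T2·T1 = [1 0 0 0; 0 -3/5 4/5 0; 0 4/5 3/5 0; 0 0 0 1]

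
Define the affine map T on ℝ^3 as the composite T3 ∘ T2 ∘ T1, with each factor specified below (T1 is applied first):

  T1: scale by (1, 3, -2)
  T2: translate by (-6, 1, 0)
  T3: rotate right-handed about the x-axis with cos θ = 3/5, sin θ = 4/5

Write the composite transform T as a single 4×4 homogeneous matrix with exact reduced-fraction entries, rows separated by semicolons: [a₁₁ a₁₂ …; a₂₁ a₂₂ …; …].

T1 = [1 0 0 0; 0 3 0 0; 0 0 -2 0; 0 0 0 1]
T2·T1 = [1 0 0 -6; 0 3 0 1; 0 0 -2 0; 0 0 0 1]
T3·…·T1 = [1 0 0 -6; 0 9/5 8/5 3/5; 0 12/5 -6/5 4/5; 0 0 0 1]

T = [1 0 0 -6; 0 9/5 8/5 3/5; 0 12/5 -6/5 4/5; 0 0 0 1]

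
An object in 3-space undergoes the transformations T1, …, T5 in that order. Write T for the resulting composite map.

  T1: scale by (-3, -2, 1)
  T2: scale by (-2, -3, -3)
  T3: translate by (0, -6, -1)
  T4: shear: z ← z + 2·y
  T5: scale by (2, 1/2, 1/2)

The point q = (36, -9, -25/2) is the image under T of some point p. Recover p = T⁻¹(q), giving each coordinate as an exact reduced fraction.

p = (3, -2, -4)

T1 = [-3 0 0 0; 0 -2 0 0; 0 0 1 0; 0 0 0 1]
T2·T1 = [6 0 0 0; 0 6 0 0; 0 0 -3 0; 0 0 0 1]
T3·…·T1 = [6 0 0 0; 0 6 0 -6; 0 0 -3 -1; 0 0 0 1]
T4·…·T1 = [6 0 0 0; 0 6 0 -6; 0 12 -3 -13; 0 0 0 1]
T5·…·T1 = [12 0 0 0; 0 3 0 -3; 0 6 -3/2 -13/2; 0 0 0 1]
det M = -54; M⁻¹ = [1/12 0 0 0; 0 1/3 0 1; 0 4/3 -2/3 -1/3; 0 0 0 1]
M⁻¹ · (36, -9, -25/2)ᵀ = (3, -2, -4)ᵀ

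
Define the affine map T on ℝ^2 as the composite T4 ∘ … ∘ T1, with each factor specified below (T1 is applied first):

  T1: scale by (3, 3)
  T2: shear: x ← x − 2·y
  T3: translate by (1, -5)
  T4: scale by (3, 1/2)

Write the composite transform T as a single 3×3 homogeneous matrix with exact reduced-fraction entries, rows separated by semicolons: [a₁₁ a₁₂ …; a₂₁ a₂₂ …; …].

T1 = [3 0 0; 0 3 0; 0 0 1]
T2·T1 = [3 -6 0; 0 3 0; 0 0 1]
T3·…·T1 = [3 -6 1; 0 3 -5; 0 0 1]
T4·…·T1 = [9 -18 3; 0 3/2 -5/2; 0 0 1]

T = [9 -18 3; 0 3/2 -5/2; 0 0 1]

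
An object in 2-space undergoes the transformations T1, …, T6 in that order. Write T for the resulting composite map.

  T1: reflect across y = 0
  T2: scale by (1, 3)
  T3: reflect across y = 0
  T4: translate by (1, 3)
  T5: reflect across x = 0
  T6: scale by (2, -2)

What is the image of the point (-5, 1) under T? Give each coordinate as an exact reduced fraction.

T(p) = (8, -12)

T1 reflect across y = 0: (-5, 1) → (-5, -1)
T2 scale by (1, 3): (-5, -1) → (-5, -3)
T3 reflect across y = 0: (-5, -3) → (-5, 3)
T4 translate by (1, 3): (-5, 3) → (-4, 6)
T5 reflect across x = 0: (-4, 6) → (4, 6)
T6 scale by (2, -2): (4, 6) → (8, -12)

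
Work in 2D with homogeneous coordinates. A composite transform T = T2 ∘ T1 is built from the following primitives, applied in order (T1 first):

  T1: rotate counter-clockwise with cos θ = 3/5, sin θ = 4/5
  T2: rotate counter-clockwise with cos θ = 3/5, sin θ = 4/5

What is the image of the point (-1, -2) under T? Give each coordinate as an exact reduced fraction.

T1 rotate counter-clockwise with cos θ = 3/5, sin θ = 4/5: (-1, -2) → (1, -2)
T2 rotate counter-clockwise with cos θ = 3/5, sin θ = 4/5: (1, -2) → (11/5, -2/5)

T(p) = (11/5, -2/5)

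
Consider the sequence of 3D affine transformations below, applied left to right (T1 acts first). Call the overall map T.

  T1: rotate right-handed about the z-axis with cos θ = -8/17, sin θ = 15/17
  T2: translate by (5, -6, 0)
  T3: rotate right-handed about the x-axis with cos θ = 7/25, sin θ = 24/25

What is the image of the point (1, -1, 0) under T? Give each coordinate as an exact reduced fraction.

T(p) = (92/17, -553/425, -1896/425)

T1 rotate right-handed about the z-axis with cos θ = -8/17, sin θ = 15/17: (1, -1, 0) → (7/17, 23/17, 0)
T2 translate by (5, -6, 0): (7/17, 23/17, 0) → (92/17, -79/17, 0)
T3 rotate right-handed about the x-axis with cos θ = 7/25, sin θ = 24/25: (92/17, -79/17, 0) → (92/17, -553/425, -1896/425)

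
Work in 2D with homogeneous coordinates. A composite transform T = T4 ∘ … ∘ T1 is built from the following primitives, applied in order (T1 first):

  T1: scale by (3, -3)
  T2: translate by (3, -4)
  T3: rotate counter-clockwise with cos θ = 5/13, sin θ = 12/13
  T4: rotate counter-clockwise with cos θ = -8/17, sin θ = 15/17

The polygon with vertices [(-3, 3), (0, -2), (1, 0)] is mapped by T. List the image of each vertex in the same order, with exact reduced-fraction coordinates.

image vertices: (1047/221, 2986/221), (-618/221, -503/221), (-108/17, 58/17)

T1 scale by (3, -3): (-3, 3) → (-9, -9); (0, -2) → (0, 6); (1, 0) → (3, 0)
T2 translate by (3, -4): (-9, -9) → (-6, -13); (0, 6) → (3, 2); (3, 0) → (6, -4)
T3 rotate counter-clockwise with cos θ = 5/13, sin θ = 12/13: (-6, -13) → (126/13, -137/13); (3, 2) → (-9/13, 46/13); (6, -4) → (6, 4)
T4 rotate counter-clockwise with cos θ = -8/17, sin θ = 15/17: (126/13, -137/13) → (1047/221, 2986/221); (-9/13, 46/13) → (-618/221, -503/221); (6, 4) → (-108/17, 58/17)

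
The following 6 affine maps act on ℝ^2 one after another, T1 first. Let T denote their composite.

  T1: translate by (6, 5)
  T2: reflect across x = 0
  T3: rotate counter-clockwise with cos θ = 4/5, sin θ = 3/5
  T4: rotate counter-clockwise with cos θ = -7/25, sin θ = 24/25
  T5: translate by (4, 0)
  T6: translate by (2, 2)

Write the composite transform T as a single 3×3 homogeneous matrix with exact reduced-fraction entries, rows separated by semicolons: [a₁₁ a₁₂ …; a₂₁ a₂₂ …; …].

T = [4/5 -3/5 39/5; -3/5 -4/5 -28/5; 0 0 1]

T1 = [1 0 6; 0 1 5; 0 0 1]
T2·T1 = [-1 0 -6; 0 1 5; 0 0 1]
T3·…·T1 = [-4/5 -3/5 -39/5; -3/5 4/5 2/5; 0 0 1]
T4·…·T1 = [4/5 -3/5 9/5; -3/5 -4/5 -38/5; 0 0 1]
T5·…·T1 = [4/5 -3/5 29/5; -3/5 -4/5 -38/5; 0 0 1]
T6·…·T1 = [4/5 -3/5 39/5; -3/5 -4/5 -28/5; 0 0 1]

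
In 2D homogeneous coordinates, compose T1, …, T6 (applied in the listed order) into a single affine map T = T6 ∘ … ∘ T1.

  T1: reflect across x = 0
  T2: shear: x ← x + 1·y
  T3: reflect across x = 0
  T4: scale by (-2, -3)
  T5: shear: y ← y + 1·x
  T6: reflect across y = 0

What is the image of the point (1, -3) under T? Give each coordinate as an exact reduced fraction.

T(p) = (-8, -1)

T1 reflect across x = 0: (1, -3) → (-1, -3)
T2 shear: x ← x + 1·y: (-1, -3) → (-4, -3)
T3 reflect across x = 0: (-4, -3) → (4, -3)
T4 scale by (-2, -3): (4, -3) → (-8, 9)
T5 shear: y ← y + 1·x: (-8, 9) → (-8, 1)
T6 reflect across y = 0: (-8, 1) → (-8, -1)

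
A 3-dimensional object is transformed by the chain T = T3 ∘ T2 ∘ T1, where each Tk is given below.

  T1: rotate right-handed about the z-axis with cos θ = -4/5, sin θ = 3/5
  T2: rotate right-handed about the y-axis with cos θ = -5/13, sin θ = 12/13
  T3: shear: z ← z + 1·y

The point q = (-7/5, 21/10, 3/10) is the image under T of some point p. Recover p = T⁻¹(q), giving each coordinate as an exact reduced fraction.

p = (-1/2, -3, -3/5)

T1 = [-4/5 -3/5 0 0; 3/5 -4/5 0 0; 0 0 1 0; 0 0 0 1]
T2·T1 = [4/13 3/13 12/13 0; 3/5 -4/5 0 0; 48/65 36/65 -5/13 0; 0 0 0 1]
T3·…·T1 = [4/13 3/13 12/13 0; 3/5 -4/5 0 0; 87/65 -16/65 -5/13 0; 0 0 0 1]
det M = 1; M⁻¹ = [4/13 -9/65 48/65 0; 3/13 -88/65 36/65 0; 12/13 5/13 -5/13 0; 0 0 0 1]
M⁻¹ · (-7/5, 21/10, 3/10)ᵀ = (-1/2, -3, -3/5)ᵀ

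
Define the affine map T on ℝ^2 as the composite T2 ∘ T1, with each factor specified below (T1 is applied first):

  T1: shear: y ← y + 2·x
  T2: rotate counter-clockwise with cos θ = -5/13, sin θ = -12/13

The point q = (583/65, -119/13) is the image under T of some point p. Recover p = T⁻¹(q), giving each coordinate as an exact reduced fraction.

p = (5, 9/5)

T1 = [1 0 0; 2 1 0; 0 0 1]
T2·T1 = [19/13 12/13 0; -22/13 -5/13 0; 0 0 1]
det M = 1; M⁻¹ = [-5/13 -12/13 0; 22/13 19/13 0; 0 0 1]
M⁻¹ · (583/65, -119/13)ᵀ = (5, 9/5)ᵀ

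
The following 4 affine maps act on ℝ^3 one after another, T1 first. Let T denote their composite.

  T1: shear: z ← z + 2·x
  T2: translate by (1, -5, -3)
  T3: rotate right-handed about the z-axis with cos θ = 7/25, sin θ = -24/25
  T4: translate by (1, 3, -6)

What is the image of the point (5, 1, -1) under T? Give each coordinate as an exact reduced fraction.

T(p) = (-29/25, -97/25, 0)

T1 shear: z ← z + 2·x: (5, 1, -1) → (5, 1, 9)
T2 translate by (1, -5, -3): (5, 1, 9) → (6, -4, 6)
T3 rotate right-handed about the z-axis with cos θ = 7/25, sin θ = -24/25: (6, -4, 6) → (-54/25, -172/25, 6)
T4 translate by (1, 3, -6): (-54/25, -172/25, 6) → (-29/25, -97/25, 0)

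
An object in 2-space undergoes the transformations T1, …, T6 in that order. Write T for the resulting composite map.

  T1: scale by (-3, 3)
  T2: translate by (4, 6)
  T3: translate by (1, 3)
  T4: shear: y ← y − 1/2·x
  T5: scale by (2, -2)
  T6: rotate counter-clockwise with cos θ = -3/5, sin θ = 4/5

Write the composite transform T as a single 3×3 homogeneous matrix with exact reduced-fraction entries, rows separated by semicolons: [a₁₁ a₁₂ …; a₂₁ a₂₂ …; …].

T1 = [-3 0 0; 0 3 0; 0 0 1]
T2·T1 = [-3 0 4; 0 3 6; 0 0 1]
T3·…·T1 = [-3 0 5; 0 3 9; 0 0 1]
T4·…·T1 = [-3 0 5; 3/2 3 13/2; 0 0 1]
T5·…·T1 = [-6 0 10; -3 -6 -13; 0 0 1]
T6·…·T1 = [6 24/5 22/5; -3 18/5 79/5; 0 0 1]

T = [6 24/5 22/5; -3 18/5 79/5; 0 0 1]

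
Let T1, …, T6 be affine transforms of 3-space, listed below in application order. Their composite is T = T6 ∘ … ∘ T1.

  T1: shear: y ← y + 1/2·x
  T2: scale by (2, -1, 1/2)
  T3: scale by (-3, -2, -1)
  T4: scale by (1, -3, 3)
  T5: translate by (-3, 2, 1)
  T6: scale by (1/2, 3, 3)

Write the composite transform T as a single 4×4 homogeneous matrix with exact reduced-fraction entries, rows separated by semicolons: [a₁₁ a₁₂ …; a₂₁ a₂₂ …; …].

T1 = [1 0 0 0; 1/2 1 0 0; 0 0 1 0; 0 0 0 1]
T2·T1 = [2 0 0 0; -1/2 -1 0 0; 0 0 1/2 0; 0 0 0 1]
T3·…·T1 = [-6 0 0 0; 1 2 0 0; 0 0 -1/2 0; 0 0 0 1]
T4·…·T1 = [-6 0 0 0; -3 -6 0 0; 0 0 -3/2 0; 0 0 0 1]
T5·…·T1 = [-6 0 0 -3; -3 -6 0 2; 0 0 -3/2 1; 0 0 0 1]
T6·…·T1 = [-3 0 0 -3/2; -9 -18 0 6; 0 0 -9/2 3; 0 0 0 1]

T = [-3 0 0 -3/2; -9 -18 0 6; 0 0 -9/2 3; 0 0 0 1]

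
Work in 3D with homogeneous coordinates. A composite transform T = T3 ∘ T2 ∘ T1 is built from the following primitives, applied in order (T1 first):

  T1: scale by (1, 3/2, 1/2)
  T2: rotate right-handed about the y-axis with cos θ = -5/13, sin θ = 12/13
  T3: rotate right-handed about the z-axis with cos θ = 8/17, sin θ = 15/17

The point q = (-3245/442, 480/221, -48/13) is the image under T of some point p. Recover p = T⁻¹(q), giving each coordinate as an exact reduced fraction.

T1 = [1 0 0 0; 0 3/2 0 0; 0 0 1/2 0; 0 0 0 1]
T2·T1 = [-5/13 0 6/13 0; 0 3/2 0 0; -12/13 0 -5/26 0; 0 0 0 1]
T3·…·T1 = [-40/221 -45/34 48/221 0; -75/221 12/17 90/221 0; -12/13 0 -5/26 0; 0 0 0 1]
det M = 3/4; M⁻¹ = [-40/221 -75/221 -12/13 0; -10/17 16/51 0 0; 192/221 360/221 -10/13 0; 0 0 0 1]
M⁻¹ · (-3245/442, 480/221, -48/13)ᵀ = (4, 5, 0)ᵀ

p = (4, 5, 0)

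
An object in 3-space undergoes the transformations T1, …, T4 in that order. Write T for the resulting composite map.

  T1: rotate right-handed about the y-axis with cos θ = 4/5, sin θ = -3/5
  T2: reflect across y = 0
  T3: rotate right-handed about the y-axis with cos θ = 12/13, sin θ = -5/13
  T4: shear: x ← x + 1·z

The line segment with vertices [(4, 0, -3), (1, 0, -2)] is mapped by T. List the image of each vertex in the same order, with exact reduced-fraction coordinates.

image vertices: (85/13, 0, 25/13), (27/13, 0, -2/13)

T1 rotate right-handed about the y-axis with cos θ = 4/5, sin θ = -3/5: (4, 0, -3) → (5, 0, 0); (1, 0, -2) → (2, 0, -1)
T2 reflect across y = 0: (5, 0, 0) → (5, 0, 0); (2, 0, -1) → (2, 0, -1)
T3 rotate right-handed about the y-axis with cos θ = 12/13, sin θ = -5/13: (5, 0, 0) → (60/13, 0, 25/13); (2, 0, -1) → (29/13, 0, -2/13)
T4 shear: x ← x + 1·z: (60/13, 0, 25/13) → (85/13, 0, 25/13); (29/13, 0, -2/13) → (27/13, 0, -2/13)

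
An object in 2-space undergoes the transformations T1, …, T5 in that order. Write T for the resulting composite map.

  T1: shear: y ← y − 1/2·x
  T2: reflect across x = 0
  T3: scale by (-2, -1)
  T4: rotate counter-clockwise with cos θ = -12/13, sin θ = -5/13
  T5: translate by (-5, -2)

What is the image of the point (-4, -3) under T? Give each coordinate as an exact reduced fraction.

T(p) = (36/13, 2/13)

T1 shear: y ← y − 1/2·x: (-4, -3) → (-4, -1)
T2 reflect across x = 0: (-4, -1) → (4, -1)
T3 scale by (-2, -1): (4, -1) → (-8, 1)
T4 rotate counter-clockwise with cos θ = -12/13, sin θ = -5/13: (-8, 1) → (101/13, 28/13)
T5 translate by (-5, -2): (101/13, 28/13) → (36/13, 2/13)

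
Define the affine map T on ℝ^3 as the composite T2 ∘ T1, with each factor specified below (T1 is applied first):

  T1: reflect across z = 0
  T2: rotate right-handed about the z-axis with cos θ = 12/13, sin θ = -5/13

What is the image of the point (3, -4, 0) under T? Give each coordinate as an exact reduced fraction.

T(p) = (16/13, -63/13, 0)

T1 reflect across z = 0: (3, -4, 0) → (3, -4, 0)
T2 rotate right-handed about the z-axis with cos θ = 12/13, sin θ = -5/13: (3, -4, 0) → (16/13, -63/13, 0)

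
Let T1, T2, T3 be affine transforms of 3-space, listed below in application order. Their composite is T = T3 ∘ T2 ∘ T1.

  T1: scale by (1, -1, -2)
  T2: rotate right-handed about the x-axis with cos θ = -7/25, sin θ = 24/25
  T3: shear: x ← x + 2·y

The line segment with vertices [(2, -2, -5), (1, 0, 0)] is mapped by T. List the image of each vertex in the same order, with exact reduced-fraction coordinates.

image vertices: (-458/25, -254/25, -22/25), (1, 0, 0)

T1 scale by (1, -1, -2): (2, -2, -5) → (2, 2, 10); (1, 0, 0) → (1, 0, 0)
T2 rotate right-handed about the x-axis with cos θ = -7/25, sin θ = 24/25: (2, 2, 10) → (2, -254/25, -22/25); (1, 0, 0) → (1, 0, 0)
T3 shear: x ← x + 2·y: (2, -254/25, -22/25) → (-458/25, -254/25, -22/25); (1, 0, 0) → (1, 0, 0)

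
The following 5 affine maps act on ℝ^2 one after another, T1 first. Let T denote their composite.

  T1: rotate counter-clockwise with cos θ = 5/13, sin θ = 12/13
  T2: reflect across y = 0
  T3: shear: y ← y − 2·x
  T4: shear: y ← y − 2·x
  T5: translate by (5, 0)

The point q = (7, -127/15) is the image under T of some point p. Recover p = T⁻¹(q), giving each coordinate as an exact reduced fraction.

p = (6/5, -5/3)

T1 = [5/13 -12/13 0; 12/13 5/13 0; 0 0 1]
T2·T1 = [5/13 -12/13 0; -12/13 -5/13 0; 0 0 1]
T3·…·T1 = [5/13 -12/13 0; -22/13 19/13 0; 0 0 1]
T4·…·T1 = [5/13 -12/13 0; -32/13 43/13 0; 0 0 1]
T5·…·T1 = [5/13 -12/13 5; -32/13 43/13 0; 0 0 1]
det M = -1; M⁻¹ = [-43/13 -12/13 215/13; -32/13 -5/13 160/13; 0 0 1]
M⁻¹ · (7, -127/15)ᵀ = (6/5, -5/3)ᵀ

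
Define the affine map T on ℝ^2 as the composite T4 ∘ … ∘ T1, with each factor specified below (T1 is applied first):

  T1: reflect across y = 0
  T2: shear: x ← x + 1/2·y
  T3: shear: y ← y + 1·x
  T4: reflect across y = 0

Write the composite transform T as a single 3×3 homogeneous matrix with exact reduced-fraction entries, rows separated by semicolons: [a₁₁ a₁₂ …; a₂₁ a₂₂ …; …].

T1 = [1 0 0; 0 -1 0; 0 0 1]
T2·T1 = [1 -1/2 0; 0 -1 0; 0 0 1]
T3·…·T1 = [1 -1/2 0; 1 -3/2 0; 0 0 1]
T4·…·T1 = [1 -1/2 0; -1 3/2 0; 0 0 1]

T = [1 -1/2 0; -1 3/2 0; 0 0 1]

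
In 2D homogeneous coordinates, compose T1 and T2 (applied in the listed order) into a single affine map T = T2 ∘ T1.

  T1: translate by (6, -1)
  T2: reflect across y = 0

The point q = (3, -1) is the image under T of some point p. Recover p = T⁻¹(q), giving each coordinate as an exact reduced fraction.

T1 = [1 0 6; 0 1 -1; 0 0 1]
T2·T1 = [1 0 6; 0 -1 1; 0 0 1]
det M = -1; M⁻¹ = [1 0 -6; 0 -1 1; 0 0 1]
M⁻¹ · (3, -1)ᵀ = (-3, 2)ᵀ

p = (-3, 2)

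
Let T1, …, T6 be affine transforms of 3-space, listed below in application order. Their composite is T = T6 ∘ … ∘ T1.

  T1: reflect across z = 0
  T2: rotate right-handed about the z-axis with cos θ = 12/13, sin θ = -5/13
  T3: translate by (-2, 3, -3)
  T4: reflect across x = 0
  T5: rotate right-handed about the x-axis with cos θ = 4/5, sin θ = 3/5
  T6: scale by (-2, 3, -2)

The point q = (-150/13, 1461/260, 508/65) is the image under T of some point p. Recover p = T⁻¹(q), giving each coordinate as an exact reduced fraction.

T1 = [1 0 0 0; 0 1 0 0; 0 0 -1 0; 0 0 0 1]
T2·T1 = [12/13 5/13 0 0; -5/13 12/13 0 0; 0 0 -1 0; 0 0 0 1]
T3·…·T1 = [12/13 5/13 0 -2; -5/13 12/13 0 3; 0 0 -1 -3; 0 0 0 1]
T4·…·T1 = [-12/13 -5/13 0 2; -5/13 12/13 0 3; 0 0 -1 -3; 0 0 0 1]
T5·…·T1 = [-12/13 -5/13 0 2; -4/13 48/65 3/5 21/5; -3/13 36/65 -4/5 -3/5; 0 0 0 1]
T6·…·T1 = [24/13 10/13 0 -4; -12/13 144/65 9/5 63/5; 6/13 -72/65 8/5 6/5; 0 0 0 1]
det M = 12; M⁻¹ = [6/13 -4/39 3/26 3; 5/26 16/65 -18/65 -2; 0 1/5 2/5 -3; 0 0 0 1]
M⁻¹ · (-150/13, 1461/260, 508/65)ᵀ = (-2, -5, 5/4)ᵀ

p = (-2, -5, 5/4)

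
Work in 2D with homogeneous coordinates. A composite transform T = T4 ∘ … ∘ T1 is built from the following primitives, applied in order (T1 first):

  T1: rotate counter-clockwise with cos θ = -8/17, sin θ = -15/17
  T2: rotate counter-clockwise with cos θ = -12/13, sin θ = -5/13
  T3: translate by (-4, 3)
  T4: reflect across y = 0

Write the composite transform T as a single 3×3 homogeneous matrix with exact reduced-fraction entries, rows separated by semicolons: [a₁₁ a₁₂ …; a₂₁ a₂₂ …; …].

T1 = [-8/17 15/17 0; -15/17 -8/17 0; 0 0 1]
T2·T1 = [21/221 -220/221 0; 220/221 21/221 0; 0 0 1]
T3·…·T1 = [21/221 -220/221 -4; 220/221 21/221 3; 0 0 1]
T4·…·T1 = [21/221 -220/221 -4; -220/221 -21/221 -3; 0 0 1]

T = [21/221 -220/221 -4; -220/221 -21/221 -3; 0 0 1]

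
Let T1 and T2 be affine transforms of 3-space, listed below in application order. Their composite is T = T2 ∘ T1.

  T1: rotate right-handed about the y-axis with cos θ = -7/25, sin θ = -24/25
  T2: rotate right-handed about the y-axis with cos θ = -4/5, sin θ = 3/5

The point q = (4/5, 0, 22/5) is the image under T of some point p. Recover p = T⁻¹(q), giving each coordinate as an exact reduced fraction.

T1 = [-7/25 0 -24/25 0; 0 1 0 0; 24/25 0 -7/25 0; 0 0 0 1]
T2·T1 = [4/5 0 3/5 0; 0 1 0 0; -3/5 0 4/5 0; 0 0 0 1]
det M = 1; M⁻¹ = [4/5 0 -3/5 0; 0 1 0 0; 3/5 0 4/5 0; 0 0 0 1]
M⁻¹ · (4/5, 0, 22/5)ᵀ = (-2, 0, 4)ᵀ

p = (-2, 0, 4)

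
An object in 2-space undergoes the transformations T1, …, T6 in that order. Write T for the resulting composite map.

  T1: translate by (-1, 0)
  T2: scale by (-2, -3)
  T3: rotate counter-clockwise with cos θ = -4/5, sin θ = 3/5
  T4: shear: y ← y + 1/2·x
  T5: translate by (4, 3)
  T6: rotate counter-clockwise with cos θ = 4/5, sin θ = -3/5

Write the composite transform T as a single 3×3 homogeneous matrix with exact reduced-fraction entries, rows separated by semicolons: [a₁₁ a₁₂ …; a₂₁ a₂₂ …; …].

T1 = [1 0 -1; 0 1 0; 0 0 1]
T2·T1 = [-2 0 2; 0 -3 0; 0 0 1]
T3·…·T1 = [8/5 9/5 -8/5; -6/5 12/5 6/5; 0 0 1]
T4·…·T1 = [8/5 9/5 -8/5; -2/5 33/10 2/5; 0 0 1]
T5·…·T1 = [8/5 9/5 12/5; -2/5 33/10 17/5; 0 0 1]
T6·…·T1 = [26/25 171/50 99/25; -32/25 39/25 32/25; 0 0 1]

T = [26/25 171/50 99/25; -32/25 39/25 32/25; 0 0 1]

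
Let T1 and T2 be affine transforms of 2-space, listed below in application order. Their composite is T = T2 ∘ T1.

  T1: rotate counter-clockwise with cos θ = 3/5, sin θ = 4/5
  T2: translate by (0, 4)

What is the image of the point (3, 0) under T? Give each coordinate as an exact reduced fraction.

T(p) = (9/5, 32/5)

T1 rotate counter-clockwise with cos θ = 3/5, sin θ = 4/5: (3, 0) → (9/5, 12/5)
T2 translate by (0, 4): (9/5, 12/5) → (9/5, 32/5)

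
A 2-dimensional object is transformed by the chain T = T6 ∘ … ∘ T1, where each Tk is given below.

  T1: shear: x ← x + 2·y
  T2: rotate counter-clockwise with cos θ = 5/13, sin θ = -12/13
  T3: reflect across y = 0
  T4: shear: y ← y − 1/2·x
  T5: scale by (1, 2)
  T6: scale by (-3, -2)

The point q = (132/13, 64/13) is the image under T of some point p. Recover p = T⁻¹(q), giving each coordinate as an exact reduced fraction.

T1 = [1 2 0; 0 1 0; 0 0 1]
T2·T1 = [5/13 22/13 0; -12/13 -19/13 0; 0 0 1]
T3·…·T1 = [5/13 22/13 0; 12/13 19/13 0; 0 0 1]
T4·…·T1 = [5/13 22/13 0; 19/26 8/13 0; 0 0 1]
T5·…·T1 = [5/13 22/13 0; 19/13 16/13 0; 0 0 1]
T6·…·T1 = [-15/13 -66/13 0; -38/13 -32/13 0; 0 0 1]
det M = -12; M⁻¹ = [8/39 -11/26 0; -19/78 5/52 0; 0 0 1]
M⁻¹ · (132/13, 64/13)ᵀ = (0, -2)ᵀ

p = (0, -2)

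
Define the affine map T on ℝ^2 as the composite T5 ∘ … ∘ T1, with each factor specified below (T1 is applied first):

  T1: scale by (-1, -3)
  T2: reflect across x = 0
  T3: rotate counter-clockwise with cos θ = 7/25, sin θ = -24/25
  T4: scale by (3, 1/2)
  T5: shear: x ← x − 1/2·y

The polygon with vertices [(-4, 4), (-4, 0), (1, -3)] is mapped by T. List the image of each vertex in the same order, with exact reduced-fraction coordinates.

T1 scale by (-1, -3): (-4, 4) → (4, -12); (-4, 0) → (4, 0); (1, -3) → (-1, 9)
T2 reflect across x = 0: (4, -12) → (-4, -12); (4, 0) → (-4, 0); (-1, 9) → (1, 9)
T3 rotate counter-clockwise with cos θ = 7/25, sin θ = -24/25: (-4, -12) → (-316/25, 12/25); (-4, 0) → (-28/25, 96/25); (1, 9) → (223/25, 39/25)
T4 scale by (3, 1/2): (-316/25, 12/25) → (-948/25, 6/25); (-28/25, 96/25) → (-84/25, 48/25); (223/25, 39/25) → (669/25, 39/50)
T5 shear: x ← x − 1/2·y: (-948/25, 6/25) → (-951/25, 6/25); (-84/25, 48/25) → (-108/25, 48/25); (669/25, 39/50) → (2637/100, 39/50)

image vertices: (-951/25, 6/25), (-108/25, 48/25), (2637/100, 39/50)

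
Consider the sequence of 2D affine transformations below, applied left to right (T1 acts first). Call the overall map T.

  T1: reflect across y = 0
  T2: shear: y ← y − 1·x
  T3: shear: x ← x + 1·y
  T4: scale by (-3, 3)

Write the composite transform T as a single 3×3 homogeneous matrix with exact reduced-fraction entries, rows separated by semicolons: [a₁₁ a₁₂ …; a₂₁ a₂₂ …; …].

T1 = [1 0 0; 0 -1 0; 0 0 1]
T2·T1 = [1 0 0; -1 -1 0; 0 0 1]
T3·…·T1 = [0 -1 0; -1 -1 0; 0 0 1]
T4·…·T1 = [0 3 0; -3 -3 0; 0 0 1]

T = [0 3 0; -3 -3 0; 0 0 1]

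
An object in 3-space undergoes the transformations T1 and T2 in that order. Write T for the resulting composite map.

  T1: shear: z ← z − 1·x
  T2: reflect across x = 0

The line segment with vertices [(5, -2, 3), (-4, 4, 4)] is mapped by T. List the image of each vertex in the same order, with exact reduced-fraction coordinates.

image vertices: (-5, -2, -2), (4, 4, 8)

T1 shear: z ← z − 1·x: (5, -2, 3) → (5, -2, -2); (-4, 4, 4) → (-4, 4, 8)
T2 reflect across x = 0: (5, -2, -2) → (-5, -2, -2); (-4, 4, 8) → (4, 4, 8)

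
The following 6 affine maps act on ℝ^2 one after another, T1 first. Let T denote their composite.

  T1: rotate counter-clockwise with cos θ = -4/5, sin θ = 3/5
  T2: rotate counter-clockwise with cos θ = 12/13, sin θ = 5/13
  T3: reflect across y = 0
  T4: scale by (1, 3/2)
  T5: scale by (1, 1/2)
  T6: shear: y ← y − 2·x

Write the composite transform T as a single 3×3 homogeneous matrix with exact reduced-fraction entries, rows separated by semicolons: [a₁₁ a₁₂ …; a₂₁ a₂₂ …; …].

T = [-63/65 -16/65 0; 114/65 317/260 0; 0 0 1]

T1 = [-4/5 -3/5 0; 3/5 -4/5 0; 0 0 1]
T2·T1 = [-63/65 -16/65 0; 16/65 -63/65 0; 0 0 1]
T3·…·T1 = [-63/65 -16/65 0; -16/65 63/65 0; 0 0 1]
T4·…·T1 = [-63/65 -16/65 0; -24/65 189/130 0; 0 0 1]
T5·…·T1 = [-63/65 -16/65 0; -12/65 189/260 0; 0 0 1]
T6·…·T1 = [-63/65 -16/65 0; 114/65 317/260 0; 0 0 1]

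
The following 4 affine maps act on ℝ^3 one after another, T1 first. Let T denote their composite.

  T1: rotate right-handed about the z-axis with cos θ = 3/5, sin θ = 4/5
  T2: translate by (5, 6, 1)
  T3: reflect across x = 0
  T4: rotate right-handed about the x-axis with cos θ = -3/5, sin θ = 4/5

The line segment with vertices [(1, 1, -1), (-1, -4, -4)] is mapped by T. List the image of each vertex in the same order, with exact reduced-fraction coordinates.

image vertices: (-24/5, -111/25, 148/25), (-38/5, 18/25, 101/25)

T1 rotate right-handed about the z-axis with cos θ = 3/5, sin θ = 4/5: (1, 1, -1) → (-1/5, 7/5, -1); (-1, -4, -4) → (13/5, -16/5, -4)
T2 translate by (5, 6, 1): (-1/5, 7/5, -1) → (24/5, 37/5, 0); (13/5, -16/5, -4) → (38/5, 14/5, -3)
T3 reflect across x = 0: (24/5, 37/5, 0) → (-24/5, 37/5, 0); (38/5, 14/5, -3) → (-38/5, 14/5, -3)
T4 rotate right-handed about the x-axis with cos θ = -3/5, sin θ = 4/5: (-24/5, 37/5, 0) → (-24/5, -111/25, 148/25); (-38/5, 14/5, -3) → (-38/5, 18/25, 101/25)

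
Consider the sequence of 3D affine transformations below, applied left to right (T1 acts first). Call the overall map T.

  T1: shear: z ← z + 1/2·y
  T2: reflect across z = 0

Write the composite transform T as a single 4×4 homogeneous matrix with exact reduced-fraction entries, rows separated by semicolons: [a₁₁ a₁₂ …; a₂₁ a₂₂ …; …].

T = [1 0 0 0; 0 1 0 0; 0 -1/2 -1 0; 0 0 0 1]

T1 = [1 0 0 0; 0 1 0 0; 0 1/2 1 0; 0 0 0 1]
T2·T1 = [1 0 0 0; 0 1 0 0; 0 -1/2 -1 0; 0 0 0 1]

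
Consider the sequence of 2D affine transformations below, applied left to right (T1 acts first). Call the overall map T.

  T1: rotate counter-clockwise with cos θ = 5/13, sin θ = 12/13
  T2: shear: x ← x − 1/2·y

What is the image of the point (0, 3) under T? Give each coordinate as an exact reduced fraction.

T1 rotate counter-clockwise with cos θ = 5/13, sin θ = 12/13: (0, 3) → (-36/13, 15/13)
T2 shear: x ← x − 1/2·y: (-36/13, 15/13) → (-87/26, 15/13)

T(p) = (-87/26, 15/13)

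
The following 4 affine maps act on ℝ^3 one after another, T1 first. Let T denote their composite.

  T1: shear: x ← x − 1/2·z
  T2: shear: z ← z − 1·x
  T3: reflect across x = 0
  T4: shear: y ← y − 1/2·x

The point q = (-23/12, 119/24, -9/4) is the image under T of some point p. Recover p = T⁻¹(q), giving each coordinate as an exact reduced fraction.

p = (7/4, 4, -1/3)

T1 = [1 0 -1/2 0; 0 1 0 0; 0 0 1 0; 0 0 0 1]
T2·T1 = [1 0 -1/2 0; 0 1 0 0; -1 0 3/2 0; 0 0 0 1]
T3·…·T1 = [-1 0 1/2 0; 0 1 0 0; -1 0 3/2 0; 0 0 0 1]
T4·…·T1 = [-1 0 1/2 0; 1/2 1 -1/4 0; -1 0 3/2 0; 0 0 0 1]
det M = -1; M⁻¹ = [-3/2 0 1/2 0; 1/2 1 0 0; -1 0 1 0; 0 0 0 1]
M⁻¹ · (-23/12, 119/24, -9/4)ᵀ = (7/4, 4, -1/3)ᵀ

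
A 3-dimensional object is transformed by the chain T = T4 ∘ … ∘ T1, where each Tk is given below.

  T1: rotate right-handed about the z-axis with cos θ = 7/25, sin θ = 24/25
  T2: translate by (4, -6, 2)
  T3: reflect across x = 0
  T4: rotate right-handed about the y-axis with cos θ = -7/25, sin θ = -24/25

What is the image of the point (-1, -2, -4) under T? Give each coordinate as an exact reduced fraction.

T(p) = (2187/625, -188/25, -3034/625)

T1 rotate right-handed about the z-axis with cos θ = 7/25, sin θ = 24/25: (-1, -2, -4) → (41/25, -38/25, -4)
T2 translate by (4, -6, 2): (41/25, -38/25, -4) → (141/25, -188/25, -2)
T3 reflect across x = 0: (141/25, -188/25, -2) → (-141/25, -188/25, -2)
T4 rotate right-handed about the y-axis with cos θ = -7/25, sin θ = -24/25: (-141/25, -188/25, -2) → (2187/625, -188/25, -3034/625)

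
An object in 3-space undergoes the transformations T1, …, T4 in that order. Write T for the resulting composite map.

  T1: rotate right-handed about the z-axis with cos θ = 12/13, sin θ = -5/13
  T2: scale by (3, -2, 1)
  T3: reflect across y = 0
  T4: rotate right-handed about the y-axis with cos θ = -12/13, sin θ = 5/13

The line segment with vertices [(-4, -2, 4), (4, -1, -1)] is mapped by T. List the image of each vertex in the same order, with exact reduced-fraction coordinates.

T1 rotate right-handed about the z-axis with cos θ = 12/13, sin θ = -5/13: (-4, -2, 4) → (-58/13, -4/13, 4); (4, -1, -1) → (43/13, -32/13, -1)
T2 scale by (3, -2, 1): (-58/13, -4/13, 4) → (-174/13, 8/13, 4); (43/13, -32/13, -1) → (129/13, 64/13, -1)
T3 reflect across y = 0: (-174/13, 8/13, 4) → (-174/13, -8/13, 4); (129/13, 64/13, -1) → (129/13, -64/13, -1)
T4 rotate right-handed about the y-axis with cos θ = -12/13, sin θ = 5/13: (-174/13, -8/13, 4) → (2348/169, -8/13, 246/169); (129/13, -64/13, -1) → (-1613/169, -64/13, -489/169)

image vertices: (2348/169, -8/13, 246/169), (-1613/169, -64/13, -489/169)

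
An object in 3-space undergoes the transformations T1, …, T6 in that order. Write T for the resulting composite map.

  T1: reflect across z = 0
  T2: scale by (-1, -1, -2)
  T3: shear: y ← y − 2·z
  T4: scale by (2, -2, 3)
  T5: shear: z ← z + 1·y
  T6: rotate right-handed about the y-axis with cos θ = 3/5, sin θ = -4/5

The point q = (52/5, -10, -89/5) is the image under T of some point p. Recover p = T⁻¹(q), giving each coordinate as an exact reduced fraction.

T1 = [1 0 0 0; 0 1 0 0; 0 0 -1 0; 0 0 0 1]
T2·T1 = [-1 0 0 0; 0 -1 0 0; 0 0 2 0; 0 0 0 1]
T3·…·T1 = [-1 0 0 0; 0 -1 -4 0; 0 0 2 0; 0 0 0 1]
T4·…·T1 = [-2 0 0 0; 0 2 8 0; 0 0 6 0; 0 0 0 1]
T5·…·T1 = [-2 0 0 0; 0 2 8 0; 0 2 14 0; 0 0 0 1]
T6·…·T1 = [-6/5 -8/5 -56/5 0; 0 2 8 0; -8/5 6/5 42/5 0; 0 0 0 1]
det M = -24; M⁻¹ = [-3/10 0 -2/5 0; 8/15 7/6 -2/5 0; -2/15 -1/6 1/10 0; 0 0 0 1]
M⁻¹ · (52/5, -10, -89/5)ᵀ = (4, 1, -3/2)ᵀ

p = (4, 1, -3/2)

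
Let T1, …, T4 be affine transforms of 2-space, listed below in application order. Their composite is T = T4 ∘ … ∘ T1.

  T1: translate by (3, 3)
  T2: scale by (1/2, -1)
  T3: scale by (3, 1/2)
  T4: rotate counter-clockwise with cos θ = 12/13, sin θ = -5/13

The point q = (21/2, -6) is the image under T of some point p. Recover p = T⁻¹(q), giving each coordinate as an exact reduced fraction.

p = (5, 0)

T1 = [1 0 3; 0 1 3; 0 0 1]
T2·T1 = [1/2 0 3/2; 0 -1 -3; 0 0 1]
T3·…·T1 = [3/2 0 9/2; 0 -1/2 -3/2; 0 0 1]
T4·…·T1 = [18/13 -5/26 93/26; -15/26 -6/13 -81/26; 0 0 1]
det M = -3/4; M⁻¹ = [8/13 -10/39 -3; -10/13 -24/13 -3; 0 0 1]
M⁻¹ · (21/2, -6)ᵀ = (5, 0)ᵀ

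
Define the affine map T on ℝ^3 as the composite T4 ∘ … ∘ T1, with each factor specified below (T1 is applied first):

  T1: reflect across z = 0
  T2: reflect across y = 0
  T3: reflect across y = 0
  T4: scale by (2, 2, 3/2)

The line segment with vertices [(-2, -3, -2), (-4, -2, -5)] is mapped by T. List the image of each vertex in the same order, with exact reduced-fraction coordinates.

T1 reflect across z = 0: (-2, -3, -2) → (-2, -3, 2); (-4, -2, -5) → (-4, -2, 5)
T2 reflect across y = 0: (-2, -3, 2) → (-2, 3, 2); (-4, -2, 5) → (-4, 2, 5)
T3 reflect across y = 0: (-2, 3, 2) → (-2, -3, 2); (-4, 2, 5) → (-4, -2, 5)
T4 scale by (2, 2, 3/2): (-2, -3, 2) → (-4, -6, 3); (-4, -2, 5) → (-8, -4, 15/2)

image vertices: (-4, -6, 3), (-8, -4, 15/2)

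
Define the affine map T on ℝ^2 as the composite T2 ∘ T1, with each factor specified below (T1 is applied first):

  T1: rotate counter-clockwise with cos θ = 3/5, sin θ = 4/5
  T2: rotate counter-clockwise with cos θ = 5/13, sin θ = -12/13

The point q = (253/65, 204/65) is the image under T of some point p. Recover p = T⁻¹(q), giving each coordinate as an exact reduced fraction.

T1 = [3/5 -4/5 0; 4/5 3/5 0; 0 0 1]
T2·T1 = [63/65 16/65 0; -16/65 63/65 0; 0 0 1]
det M = 1; M⁻¹ = [63/65 -16/65 0; 16/65 63/65 0; 0 0 1]
M⁻¹ · (253/65, 204/65)ᵀ = (3, 4)ᵀ

p = (3, 4)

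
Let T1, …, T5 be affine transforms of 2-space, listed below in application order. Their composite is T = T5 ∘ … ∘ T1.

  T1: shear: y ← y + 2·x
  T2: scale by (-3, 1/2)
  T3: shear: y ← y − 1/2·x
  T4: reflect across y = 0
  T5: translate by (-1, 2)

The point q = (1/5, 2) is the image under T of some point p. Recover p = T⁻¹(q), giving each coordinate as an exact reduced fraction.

T1 = [1 0 0; 2 1 0; 0 0 1]
T2·T1 = [-3 0 0; 1 1/2 0; 0 0 1]
T3·…·T1 = [-3 0 0; 5/2 1/2 0; 0 0 1]
T4·…·T1 = [-3 0 0; -5/2 -1/2 0; 0 0 1]
T5·…·T1 = [-3 0 -1; -5/2 -1/2 2; 0 0 1]
det M = 3/2; M⁻¹ = [-1/3 0 -1/3; 5/3 -2 17/3; 0 0 1]
M⁻¹ · (1/5, 2)ᵀ = (-2/5, 2)ᵀ

p = (-2/5, 2)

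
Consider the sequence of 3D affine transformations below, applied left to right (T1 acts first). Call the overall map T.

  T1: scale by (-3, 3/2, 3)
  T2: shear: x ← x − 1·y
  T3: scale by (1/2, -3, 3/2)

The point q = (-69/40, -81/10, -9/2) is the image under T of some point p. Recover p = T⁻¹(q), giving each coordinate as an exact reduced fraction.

p = (1/4, 9/5, -1)

T1 = [-3 0 0 0; 0 3/2 0 0; 0 0 3 0; 0 0 0 1]
T2·T1 = [-3 -3/2 0 0; 0 3/2 0 0; 0 0 3 0; 0 0 0 1]
T3·…·T1 = [-3/2 -3/4 0 0; 0 -9/2 0 0; 0 0 9/2 0; 0 0 0 1]
det M = 243/8; M⁻¹ = [-2/3 1/9 0 0; 0 -2/9 0 0; 0 0 2/9 0; 0 0 0 1]
M⁻¹ · (-69/40, -81/10, -9/2)ᵀ = (1/4, 9/5, -1)ᵀ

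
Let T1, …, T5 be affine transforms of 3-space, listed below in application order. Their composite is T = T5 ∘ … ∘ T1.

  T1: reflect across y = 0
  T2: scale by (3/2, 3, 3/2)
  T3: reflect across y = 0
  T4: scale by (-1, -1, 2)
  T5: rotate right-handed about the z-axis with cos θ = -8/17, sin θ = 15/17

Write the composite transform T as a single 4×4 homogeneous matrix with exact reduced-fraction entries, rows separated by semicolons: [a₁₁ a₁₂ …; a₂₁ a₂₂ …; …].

T = [12/17 45/17 0 0; -45/34 24/17 0 0; 0 0 3 0; 0 0 0 1]

T1 = [1 0 0 0; 0 -1 0 0; 0 0 1 0; 0 0 0 1]
T2·T1 = [3/2 0 0 0; 0 -3 0 0; 0 0 3/2 0; 0 0 0 1]
T3·…·T1 = [3/2 0 0 0; 0 3 0 0; 0 0 3/2 0; 0 0 0 1]
T4·…·T1 = [-3/2 0 0 0; 0 -3 0 0; 0 0 3 0; 0 0 0 1]
T5·…·T1 = [12/17 45/17 0 0; -45/34 24/17 0 0; 0 0 3 0; 0 0 0 1]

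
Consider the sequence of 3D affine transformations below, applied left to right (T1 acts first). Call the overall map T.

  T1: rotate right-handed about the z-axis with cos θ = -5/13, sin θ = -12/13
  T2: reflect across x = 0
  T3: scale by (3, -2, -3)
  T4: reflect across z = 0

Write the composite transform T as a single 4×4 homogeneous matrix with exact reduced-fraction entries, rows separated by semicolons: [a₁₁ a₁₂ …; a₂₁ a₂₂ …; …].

T = [15/13 -36/13 0 0; 24/13 10/13 0 0; 0 0 3 0; 0 0 0 1]

T1 = [-5/13 12/13 0 0; -12/13 -5/13 0 0; 0 0 1 0; 0 0 0 1]
T2·T1 = [5/13 -12/13 0 0; -12/13 -5/13 0 0; 0 0 1 0; 0 0 0 1]
T3·…·T1 = [15/13 -36/13 0 0; 24/13 10/13 0 0; 0 0 -3 0; 0 0 0 1]
T4·…·T1 = [15/13 -36/13 0 0; 24/13 10/13 0 0; 0 0 3 0; 0 0 0 1]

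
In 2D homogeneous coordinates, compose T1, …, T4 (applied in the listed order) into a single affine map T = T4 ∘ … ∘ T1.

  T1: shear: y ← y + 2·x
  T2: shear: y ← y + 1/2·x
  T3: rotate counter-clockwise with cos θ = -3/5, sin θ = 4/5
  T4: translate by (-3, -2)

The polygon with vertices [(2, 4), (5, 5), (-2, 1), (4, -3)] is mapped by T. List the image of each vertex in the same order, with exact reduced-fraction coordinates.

T1 shear: y ← y + 2·x: (2, 4) → (2, 8); (5, 5) → (5, 15); (-2, 1) → (-2, -3); (4, -3) → (4, 5)
T2 shear: y ← y + 1/2·x: (2, 8) → (2, 9); (5, 15) → (5, 35/2); (-2, -3) → (-2, -4); (4, 5) → (4, 7)
T3 rotate counter-clockwise with cos θ = -3/5, sin θ = 4/5: (2, 9) → (-42/5, -19/5); (5, 35/2) → (-17, -13/2); (-2, -4) → (22/5, 4/5); (4, 7) → (-8, -1)
T4 translate by (-3, -2): (-42/5, -19/5) → (-57/5, -29/5); (-17, -13/2) → (-20, -17/2); (22/5, 4/5) → (7/5, -6/5); (-8, -1) → (-11, -3)

image vertices: (-57/5, -29/5), (-20, -17/2), (7/5, -6/5), (-11, -3)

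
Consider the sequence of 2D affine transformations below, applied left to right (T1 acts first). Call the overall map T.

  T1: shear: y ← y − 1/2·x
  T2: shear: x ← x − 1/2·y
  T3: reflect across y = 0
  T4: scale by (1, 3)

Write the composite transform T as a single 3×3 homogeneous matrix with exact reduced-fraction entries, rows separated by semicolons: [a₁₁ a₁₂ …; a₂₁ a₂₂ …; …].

T = [5/4 -1/2 0; 3/2 -3 0; 0 0 1]

T1 = [1 0 0; -1/2 1 0; 0 0 1]
T2·T1 = [5/4 -1/2 0; -1/2 1 0; 0 0 1]
T3·…·T1 = [5/4 -1/2 0; 1/2 -1 0; 0 0 1]
T4·…·T1 = [5/4 -1/2 0; 3/2 -3 0; 0 0 1]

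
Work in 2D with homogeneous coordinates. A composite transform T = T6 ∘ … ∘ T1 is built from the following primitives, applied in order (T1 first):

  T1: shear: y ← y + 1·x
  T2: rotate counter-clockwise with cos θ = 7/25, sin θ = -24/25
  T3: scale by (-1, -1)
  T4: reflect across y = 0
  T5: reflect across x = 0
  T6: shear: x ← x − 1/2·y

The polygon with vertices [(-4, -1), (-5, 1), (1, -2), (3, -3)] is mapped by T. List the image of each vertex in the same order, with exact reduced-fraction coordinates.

T1 shear: y ← y + 1·x: (-4, -1) → (-4, -5); (-5, 1) → (-5, -4); (1, -2) → (1, -1); (3, -3) → (3, 0)
T2 rotate counter-clockwise with cos θ = 7/25, sin θ = -24/25: (-4, -5) → (-148/25, 61/25); (-5, -4) → (-131/25, 92/25); (1, -1) → (-17/25, -31/25); (3, 0) → (21/25, -72/25)
T3 scale by (-1, -1): (-148/25, 61/25) → (148/25, -61/25); (-131/25, 92/25) → (131/25, -92/25); (-17/25, -31/25) → (17/25, 31/25); (21/25, -72/25) → (-21/25, 72/25)
T4 reflect across y = 0: (148/25, -61/25) → (148/25, 61/25); (131/25, -92/25) → (131/25, 92/25); (17/25, 31/25) → (17/25, -31/25); (-21/25, 72/25) → (-21/25, -72/25)
T5 reflect across x = 0: (148/25, 61/25) → (-148/25, 61/25); (131/25, 92/25) → (-131/25, 92/25); (17/25, -31/25) → (-17/25, -31/25); (-21/25, -72/25) → (21/25, -72/25)
T6 shear: x ← x − 1/2·y: (-148/25, 61/25) → (-357/50, 61/25); (-131/25, 92/25) → (-177/25, 92/25); (-17/25, -31/25) → (-3/50, -31/25); (21/25, -72/25) → (57/25, -72/25)

image vertices: (-357/50, 61/25), (-177/25, 92/25), (-3/50, -31/25), (57/25, -72/25)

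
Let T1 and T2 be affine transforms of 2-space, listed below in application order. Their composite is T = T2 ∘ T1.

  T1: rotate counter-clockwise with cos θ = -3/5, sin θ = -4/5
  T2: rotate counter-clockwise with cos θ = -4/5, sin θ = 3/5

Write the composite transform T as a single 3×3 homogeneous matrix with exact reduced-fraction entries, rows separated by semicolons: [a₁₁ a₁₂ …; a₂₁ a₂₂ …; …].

T = [24/25 -7/25 0; 7/25 24/25 0; 0 0 1]

T1 = [-3/5 4/5 0; -4/5 -3/5 0; 0 0 1]
T2·T1 = [24/25 -7/25 0; 7/25 24/25 0; 0 0 1]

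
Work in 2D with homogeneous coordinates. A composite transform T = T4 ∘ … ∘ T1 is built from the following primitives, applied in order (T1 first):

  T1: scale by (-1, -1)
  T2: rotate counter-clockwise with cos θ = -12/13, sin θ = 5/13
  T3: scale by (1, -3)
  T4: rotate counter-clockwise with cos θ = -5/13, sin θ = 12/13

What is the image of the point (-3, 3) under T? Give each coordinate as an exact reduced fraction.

T(p) = (1941/169, 513/169)

T1 scale by (-1, -1): (-3, 3) → (3, -3)
T2 rotate counter-clockwise with cos θ = -12/13, sin θ = 5/13: (3, -3) → (-21/13, 51/13)
T3 scale by (1, -3): (-21/13, 51/13) → (-21/13, -153/13)
T4 rotate counter-clockwise with cos θ = -5/13, sin θ = 12/13: (-21/13, -153/13) → (1941/169, 513/169)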